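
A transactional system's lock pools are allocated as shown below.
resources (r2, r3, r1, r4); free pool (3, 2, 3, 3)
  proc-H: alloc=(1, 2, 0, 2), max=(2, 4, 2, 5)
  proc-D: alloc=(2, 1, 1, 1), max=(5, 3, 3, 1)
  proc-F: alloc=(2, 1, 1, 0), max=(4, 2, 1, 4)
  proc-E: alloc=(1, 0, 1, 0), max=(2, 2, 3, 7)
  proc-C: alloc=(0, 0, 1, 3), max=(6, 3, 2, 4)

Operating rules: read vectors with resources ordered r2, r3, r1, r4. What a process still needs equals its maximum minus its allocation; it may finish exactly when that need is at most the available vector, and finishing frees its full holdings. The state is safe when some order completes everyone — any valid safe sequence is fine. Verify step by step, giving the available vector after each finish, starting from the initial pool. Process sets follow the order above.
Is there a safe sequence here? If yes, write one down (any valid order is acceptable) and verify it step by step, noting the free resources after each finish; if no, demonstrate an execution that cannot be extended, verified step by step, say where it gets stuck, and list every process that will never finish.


SAFE. One safe sequence: proc-H, proc-D, proc-C, proc-F, proc-E.
Key observation: proc-H marks the first exact bind of the order: its need (1, 2, 2, 3) fits the free (3, 2, 3, 3) with zero slack on a requested resource.
Check, step by step:
  pool = (3, 2, 3, 3)
  run proc-H (needs (1, 2, 2, 3), free (3, 2, 3, 3)); after release of (1, 2, 0, 2) the pool is (4, 4, 3, 5)
  run proc-D (needs (3, 2, 2, 0), free (4, 4, 3, 5)); after release of (2, 1, 1, 1) the pool is (6, 5, 4, 6)
  run proc-C (needs (6, 3, 1, 1), free (6, 5, 4, 6)); after release of (0, 0, 1, 3) the pool is (6, 5, 5, 9)
  run proc-F (needs (2, 1, 0, 4), free (6, 5, 5, 9)); after release of (2, 1, 1, 0) the pool is (8, 6, 6, 9)
  run proc-E (needs (1, 2, 2, 7), free (8, 6, 6, 9)); after release of (1, 0, 1, 0) the pool is (9, 6, 7, 9)


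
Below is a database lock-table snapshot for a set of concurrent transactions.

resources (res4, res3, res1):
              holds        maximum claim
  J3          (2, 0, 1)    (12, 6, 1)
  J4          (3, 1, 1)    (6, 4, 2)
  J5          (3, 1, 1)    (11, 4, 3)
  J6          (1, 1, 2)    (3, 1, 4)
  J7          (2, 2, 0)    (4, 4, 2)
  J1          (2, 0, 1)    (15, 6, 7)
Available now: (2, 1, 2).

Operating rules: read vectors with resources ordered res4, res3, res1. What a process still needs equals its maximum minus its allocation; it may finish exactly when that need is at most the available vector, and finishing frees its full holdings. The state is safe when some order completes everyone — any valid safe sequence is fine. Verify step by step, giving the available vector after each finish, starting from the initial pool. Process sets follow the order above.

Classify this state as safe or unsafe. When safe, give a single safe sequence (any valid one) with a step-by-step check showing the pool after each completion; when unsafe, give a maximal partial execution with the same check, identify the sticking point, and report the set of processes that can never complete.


SAFE, for example via the order J6, J7, J4, J5, J3, J1.
Key observation: at J6 the run first touches a limit — (2, 0, 2) against (2, 1, 2), exact on a resource it actually requests.
Verifying each step:
  pool = (2, 1, 2)
  J6 needs (2, 0, 2) <= (2, 1, 2) -> finishes; pool += (1, 1, 2) = (3, 2, 4)
  J7 needs (2, 2, 2) <= (3, 2, 4) -> finishes; pool += (2, 2, 0) = (5, 4, 4)
  J4 needs (3, 3, 1) <= (5, 4, 4) -> finishes; pool += (3, 1, 1) = (8, 5, 5)
  J5 needs (8, 3, 2) <= (8, 5, 5) -> finishes; pool += (3, 1, 1) = (11, 6, 6)
  J3 needs (10, 6, 0) <= (11, 6, 6) -> finishes; pool += (2, 0, 1) = (13, 6, 7)
  J1 needs (13, 6, 6) <= (13, 6, 7) -> finishes; pool += (2, 0, 1) = (15, 6, 8)


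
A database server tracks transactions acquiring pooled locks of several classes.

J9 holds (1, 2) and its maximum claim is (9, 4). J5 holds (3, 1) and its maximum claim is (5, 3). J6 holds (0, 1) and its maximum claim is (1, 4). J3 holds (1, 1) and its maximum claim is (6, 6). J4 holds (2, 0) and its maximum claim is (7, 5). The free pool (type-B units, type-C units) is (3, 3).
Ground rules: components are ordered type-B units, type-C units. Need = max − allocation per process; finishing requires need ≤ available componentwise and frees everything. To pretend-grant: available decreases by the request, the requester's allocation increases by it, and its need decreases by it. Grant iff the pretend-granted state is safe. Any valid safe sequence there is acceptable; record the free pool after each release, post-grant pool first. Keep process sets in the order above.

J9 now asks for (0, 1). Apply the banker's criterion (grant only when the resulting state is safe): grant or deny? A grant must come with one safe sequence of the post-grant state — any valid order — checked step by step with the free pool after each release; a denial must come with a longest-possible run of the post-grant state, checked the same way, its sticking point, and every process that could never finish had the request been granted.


DENY — the pretend-granted state is unsafe.
Key observation: after J5, J6 the pool peaks at (6, 4), and each blocked process is short somewhere: J9 on type-B units; J3 on type-C units; J4 on type-C units.
On the post-grant state, J5, J6 is a maximal run — nothing extends it. Walking it through:
  pool = (3, 2)
  J5: need (2, 2) fits (3, 2); releases (3, 1), pool now (6, 3)
  J6: need (1, 3) fits (6, 3); releases (0, 1), pool now (6, 4)
  blocked: J9 wants (8, 1), pool (6, 4) — not enough type-B units
  blocked: J3 wants (5, 5), pool (6, 4) — not enough type-C units
  blocked: J4 wants (5, 5), pool (6, 4) — not enough type-C units
Had the request been granted, J9, J3 and J4 could never finish.


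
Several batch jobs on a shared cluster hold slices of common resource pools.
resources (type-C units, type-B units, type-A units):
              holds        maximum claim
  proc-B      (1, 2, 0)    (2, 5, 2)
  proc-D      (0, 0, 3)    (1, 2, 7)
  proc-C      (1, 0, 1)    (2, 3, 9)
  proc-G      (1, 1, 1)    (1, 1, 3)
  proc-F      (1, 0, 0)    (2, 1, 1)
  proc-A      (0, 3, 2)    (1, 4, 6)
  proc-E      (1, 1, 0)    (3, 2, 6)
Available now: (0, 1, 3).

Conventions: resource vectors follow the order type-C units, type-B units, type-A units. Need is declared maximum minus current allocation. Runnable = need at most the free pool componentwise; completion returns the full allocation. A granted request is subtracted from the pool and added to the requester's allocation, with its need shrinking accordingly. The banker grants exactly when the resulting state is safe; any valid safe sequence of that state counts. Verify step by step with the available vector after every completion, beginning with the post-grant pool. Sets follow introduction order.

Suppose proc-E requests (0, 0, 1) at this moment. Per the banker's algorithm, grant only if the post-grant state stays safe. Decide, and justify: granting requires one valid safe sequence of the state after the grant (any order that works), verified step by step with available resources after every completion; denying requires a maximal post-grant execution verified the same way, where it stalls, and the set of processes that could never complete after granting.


DENY. Granting would leave the state unsafe.
Key observation: after proc-G, proc-F the pool peaks at (2, 2, 3), and each blocked process is short somewhere: proc-B on type-B units; proc-D on type-A units; proc-C on type-B units, type-A units; proc-A on type-A units; proc-E on type-A units.
Pretend the grant happened; the run proc-G, proc-F goes as far as possible. Verifying each step:
  pool = (0, 1, 2)
  proc-G needs (0, 0, 2) <= (0, 1, 2) -> finishes; pool += (1, 1, 1) = (1, 2, 3)
  proc-F needs (1, 1, 1) <= (1, 2, 3) -> finishes; pool += (1, 0, 0) = (2, 2, 3)
  proc-B still needs (1, 3, 2) but only (2, 2, 3) is free — short on type-B units
  proc-D still needs (1, 2, 4) but only (2, 2, 3) is free — short on type-A units
  proc-C still needs (1, 3, 8) but only (2, 2, 3) is free — short on type-B units and type-A units
  proc-A still needs (1, 1, 4) but only (2, 2, 3) is free — short on type-A units
  proc-E still needs (2, 1, 5) but only (2, 2, 3) is free — short on type-A units
Processes that could never finish after the grant: proc-B, proc-D, proc-C, proc-A and proc-E.


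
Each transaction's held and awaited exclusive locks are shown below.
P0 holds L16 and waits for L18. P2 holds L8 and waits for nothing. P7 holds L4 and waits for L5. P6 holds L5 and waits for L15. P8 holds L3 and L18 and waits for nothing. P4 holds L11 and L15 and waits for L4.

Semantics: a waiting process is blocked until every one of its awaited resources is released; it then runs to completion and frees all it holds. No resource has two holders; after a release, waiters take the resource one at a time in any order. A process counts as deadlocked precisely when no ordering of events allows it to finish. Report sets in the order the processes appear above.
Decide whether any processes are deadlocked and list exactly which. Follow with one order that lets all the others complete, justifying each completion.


Deadlocked set: P7, P6 and P4.
Key observation: the knot is the closed ring of waits P7 -> P6 -> P4 -> P7; no other process is dragged down with it.
A valid finishing order for the others: P8, P0, P2.
Walking it through:
  P8 waits on nothing -> runs at once and releases L3 and L18
  P0: everything it awaited (L18) is free; runs, freeing L16
  P2 waits on nothing -> runs at once and releases L8


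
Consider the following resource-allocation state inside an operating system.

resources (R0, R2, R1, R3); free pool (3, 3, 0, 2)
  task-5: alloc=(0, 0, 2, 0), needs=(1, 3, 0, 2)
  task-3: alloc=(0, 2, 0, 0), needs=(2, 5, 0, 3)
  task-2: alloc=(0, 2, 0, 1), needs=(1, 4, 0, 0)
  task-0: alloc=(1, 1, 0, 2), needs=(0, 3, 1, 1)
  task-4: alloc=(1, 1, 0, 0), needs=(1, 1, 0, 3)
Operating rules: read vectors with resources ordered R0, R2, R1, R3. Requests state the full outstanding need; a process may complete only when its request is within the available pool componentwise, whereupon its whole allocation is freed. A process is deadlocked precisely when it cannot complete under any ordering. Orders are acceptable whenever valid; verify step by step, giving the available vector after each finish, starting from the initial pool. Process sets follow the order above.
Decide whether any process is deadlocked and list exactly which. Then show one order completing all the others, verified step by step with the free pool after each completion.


The deadlocked set is empty.
Key observation: there is always a runnable process — task-5 first — so the state unwinds completely.
The rest can finish in the order task-5, task-0, task-2, task-3, task-4. Step-by-step check:
  pool = (3, 3, 0, 2)
  task-5 needs (1, 3, 0, 2) <= (3, 3, 0, 2) -> finishes; pool += (0, 0, 2, 0) = (3, 3, 2, 2)
  task-0 needs (0, 3, 1, 1) <= (3, 3, 2, 2) -> finishes; pool += (1, 1, 0, 2) = (4, 4, 2, 4)
  task-2 needs (1, 4, 0, 0) <= (4, 4, 2, 4) -> finishes; pool += (0, 2, 0, 1) = (4, 6, 2, 5)
  task-3 needs (2, 5, 0, 3) <= (4, 6, 2, 5) -> finishes; pool += (0, 2, 0, 0) = (4, 8, 2, 5)
  task-4 needs (1, 1, 0, 3) <= (4, 8, 2, 5) -> finishes; pool += (1, 1, 0, 0) = (5, 9, 2, 5)


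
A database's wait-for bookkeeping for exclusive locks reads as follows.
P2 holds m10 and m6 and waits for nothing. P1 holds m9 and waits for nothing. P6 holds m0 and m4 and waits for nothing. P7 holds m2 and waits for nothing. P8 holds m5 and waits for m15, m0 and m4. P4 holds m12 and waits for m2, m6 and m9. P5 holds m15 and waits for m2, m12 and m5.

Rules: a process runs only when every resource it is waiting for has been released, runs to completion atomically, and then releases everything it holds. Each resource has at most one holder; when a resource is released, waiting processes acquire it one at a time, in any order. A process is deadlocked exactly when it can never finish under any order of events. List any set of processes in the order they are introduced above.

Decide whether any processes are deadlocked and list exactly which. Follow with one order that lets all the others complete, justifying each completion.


Deadlocked set: P8 and P5.
Key observation: the knot is the closed ring of waits P8 -> P5 -> P8; no other process is dragged down with it.
One completion order for the rest: P7, P2, P6, P1, P4.
Step-by-step check:
  P7: no waits; runs immediately, freeing m2
  P2: no waits; runs immediately, freeing m10 and m6
  P6: no waits; runs immediately, freeing m0 and m4
  P1: no waits; runs immediately, freeing m9
  P4: everything it awaited (m2, m6 and m9) is free; runs, freeing m12


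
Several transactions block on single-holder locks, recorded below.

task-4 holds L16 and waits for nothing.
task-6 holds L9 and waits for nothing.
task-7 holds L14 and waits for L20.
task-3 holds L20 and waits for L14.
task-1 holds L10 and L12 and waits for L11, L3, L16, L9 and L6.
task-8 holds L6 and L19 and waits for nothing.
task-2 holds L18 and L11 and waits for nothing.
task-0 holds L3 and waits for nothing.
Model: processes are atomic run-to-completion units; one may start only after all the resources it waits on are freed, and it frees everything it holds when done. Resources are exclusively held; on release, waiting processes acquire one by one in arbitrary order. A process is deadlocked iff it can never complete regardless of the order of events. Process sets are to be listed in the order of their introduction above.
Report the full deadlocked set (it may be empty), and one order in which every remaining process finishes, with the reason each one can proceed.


Deadlocked set: task-7 and task-3.
Key observation: the wait chain closes on itself along task-7 -> task-3 -> task-7; no other process is dragged down with it.
A valid finishing order for the others: task-2, task-6, task-8, task-0, task-4, task-1.
Check, step by step:
  run task-2 (it waits on nothing); releases L18 and L11
  run task-6 (it waits on nothing); releases L9
  run task-8 (it waits on nothing); releases L6 and L19
  run task-0 (it waits on nothing); releases L3
  run task-4 (it waits on nothing); releases L16
  task-1: everything it awaited (L11, L3, L16, L9 and L6) is free; runs, freeing L10 and L12


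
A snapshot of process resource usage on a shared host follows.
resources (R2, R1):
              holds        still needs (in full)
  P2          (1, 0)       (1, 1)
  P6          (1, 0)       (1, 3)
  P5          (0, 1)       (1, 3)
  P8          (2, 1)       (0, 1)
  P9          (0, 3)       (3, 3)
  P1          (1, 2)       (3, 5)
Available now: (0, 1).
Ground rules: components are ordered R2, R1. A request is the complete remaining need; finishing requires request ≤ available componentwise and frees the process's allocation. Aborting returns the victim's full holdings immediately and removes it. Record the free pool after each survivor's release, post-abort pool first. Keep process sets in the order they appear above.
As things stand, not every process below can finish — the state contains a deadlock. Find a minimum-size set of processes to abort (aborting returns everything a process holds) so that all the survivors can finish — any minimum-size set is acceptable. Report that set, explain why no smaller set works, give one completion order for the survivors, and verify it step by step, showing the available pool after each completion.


The answer: abort P5.
Key observation: P6 had no path to completion before; after the abort of P5 ((0, 1) returned), step 3 is where it fits.
No smaller set exists: with zero aborts the deadlock remains.
Survivors finish in the order: P8, P2, P6, P9, P1. Step-by-step check (pool after the aborts first):
  pool = (0, 2)
  P8 needs (0, 1) <= (0, 2) -> finishes; pool += (2, 1) = (2, 3)
  P2 needs (1, 1) <= (2, 3) -> finishes; pool += (1, 0) = (3, 3)
  P6 needs (1, 3) <= (3, 3) -> finishes; pool += (1, 0) = (4, 3)
  P9 needs (3, 3) <= (4, 3) -> finishes; pool += (0, 3) = (4, 6)
  P1 needs (3, 5) <= (4, 6) -> finishes; pool += (1, 2) = (5, 8)


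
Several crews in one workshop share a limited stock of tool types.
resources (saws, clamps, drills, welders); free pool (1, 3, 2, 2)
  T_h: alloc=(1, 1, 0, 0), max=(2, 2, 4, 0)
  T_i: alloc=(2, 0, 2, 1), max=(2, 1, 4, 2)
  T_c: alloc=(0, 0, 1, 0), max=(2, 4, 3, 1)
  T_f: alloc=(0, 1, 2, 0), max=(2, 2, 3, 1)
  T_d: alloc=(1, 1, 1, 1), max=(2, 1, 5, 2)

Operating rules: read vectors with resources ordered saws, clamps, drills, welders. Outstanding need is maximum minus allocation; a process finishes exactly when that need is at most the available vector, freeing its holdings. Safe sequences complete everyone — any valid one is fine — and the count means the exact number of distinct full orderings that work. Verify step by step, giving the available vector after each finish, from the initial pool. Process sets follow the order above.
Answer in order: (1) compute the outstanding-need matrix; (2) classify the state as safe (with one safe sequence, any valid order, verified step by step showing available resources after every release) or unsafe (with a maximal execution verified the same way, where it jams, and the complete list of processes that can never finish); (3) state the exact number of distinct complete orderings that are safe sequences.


(1) Remaining need (order saws, clamps, drills, welders):
  T_h: (1, 1, 4, 0)
  T_i: (0, 1, 2, 1)
  T_c: (2, 4, 2, 1)
  T_f: (2, 1, 1, 1)
  T_d: (1, 0, 4, 1)
(2) SAFE. One safe sequence: T_i, T_h, T_d, T_f, T_c.
Key observation: the order's first zero-slack moment is T_i ((0, 1, 2, 1) needed, (1, 3, 2, 2) free — a requested resource with nothing to spare).
Walking it through:
  pool = (1, 3, 2, 2)
  T_i needs (0, 1, 2, 1) <= (1, 3, 2, 2) -> finishes; pool += (2, 0, 2, 1) = (3, 3, 4, 3)
  T_h needs (1, 1, 4, 0) <= (3, 3, 4, 3) -> finishes; pool += (1, 1, 0, 0) = (4, 4, 4, 3)
  T_d needs (1, 0, 4, 1) <= (4, 4, 4, 3) -> finishes; pool += (1, 1, 1, 1) = (5, 5, 5, 4)
  T_f needs (2, 1, 1, 1) <= (5, 5, 5, 4) -> finishes; pool += (0, 1, 2, 0) = (5, 6, 7, 4)
  T_c needs (2, 4, 2, 1) <= (5, 6, 7, 4) -> finishes; pool += (0, 0, 1, 0) = (5, 6, 8, 4)
(3) The exact count: 18 of the possible complete orderings are safe sequences.


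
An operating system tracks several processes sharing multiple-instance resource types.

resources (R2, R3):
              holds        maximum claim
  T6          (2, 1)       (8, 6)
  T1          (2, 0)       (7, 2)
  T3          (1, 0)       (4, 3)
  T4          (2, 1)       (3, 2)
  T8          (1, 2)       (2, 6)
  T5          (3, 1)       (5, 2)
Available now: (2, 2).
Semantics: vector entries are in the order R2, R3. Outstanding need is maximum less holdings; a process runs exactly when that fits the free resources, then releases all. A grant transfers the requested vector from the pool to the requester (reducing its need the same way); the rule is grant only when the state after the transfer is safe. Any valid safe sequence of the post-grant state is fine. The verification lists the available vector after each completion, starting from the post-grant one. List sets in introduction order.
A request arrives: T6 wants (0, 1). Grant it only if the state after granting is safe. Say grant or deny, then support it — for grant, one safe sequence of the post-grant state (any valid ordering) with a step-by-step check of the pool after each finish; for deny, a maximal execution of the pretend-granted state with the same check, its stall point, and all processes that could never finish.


DENY — the pretend-granted state is unsafe.
Key observation: R3 is the bottleneck — with T5, T4, T1, T3 done the pool holds (10, 3), short of every remaining need.
On the post-grant state, T5, T4, T1, T3 is a maximal run — nothing extends it. Verifying each step:
  pool = (2, 1)
  T5: need (2, 1) fits (2, 1); releases (3, 1), pool now (5, 2)
  T4: need (1, 1) fits (5, 2); releases (2, 1), pool now (7, 3)
  T1: need (5, 2) fits (7, 3); releases (2, 0), pool now (9, 3)
  T3: need (3, 3) fits (9, 3); releases (1, 0), pool now (10, 3)
  blocked: T6 wants (6, 4), pool (10, 3) — not enough R3
  blocked: T8 wants (1, 4), pool (10, 3) — not enough R3
Post-grant, the permanently blocked set is T6 and T8.


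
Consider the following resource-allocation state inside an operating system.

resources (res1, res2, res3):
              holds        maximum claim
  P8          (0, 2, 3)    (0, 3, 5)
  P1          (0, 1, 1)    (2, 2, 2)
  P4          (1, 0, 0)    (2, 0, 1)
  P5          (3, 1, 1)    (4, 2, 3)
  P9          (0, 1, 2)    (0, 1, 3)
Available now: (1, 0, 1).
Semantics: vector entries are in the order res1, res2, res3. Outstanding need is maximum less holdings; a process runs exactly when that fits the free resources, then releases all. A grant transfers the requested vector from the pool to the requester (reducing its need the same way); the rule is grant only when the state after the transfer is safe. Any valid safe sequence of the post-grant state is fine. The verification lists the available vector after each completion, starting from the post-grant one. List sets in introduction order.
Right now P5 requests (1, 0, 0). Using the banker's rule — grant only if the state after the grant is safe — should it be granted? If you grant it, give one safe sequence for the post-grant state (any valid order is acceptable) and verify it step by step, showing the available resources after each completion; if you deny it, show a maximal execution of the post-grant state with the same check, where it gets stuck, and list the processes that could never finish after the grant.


GRANT: granting preserves safety; a valid post-grant sequence is P9, P5, P1, P8, P4.
Key observation: the grant leaves (0, 0, 1) free — enough for P9, whose release restarts the cascade.
Verifying the post-grant state step by step:
  pool = (0, 0, 1)
  P9 needs (0, 0, 1) <= (0, 0, 1) -> finishes; pool += (0, 1, 2) = (0, 1, 3)
  P5 needs (0, 1, 2) <= (0, 1, 3) -> finishes; pool += (4, 1, 1) = (4, 2, 4)
  P1 needs (2, 1, 1) <= (4, 2, 4) -> finishes; pool += (0, 1, 1) = (4, 3, 5)
  P8 needs (0, 1, 2) <= (4, 3, 5) -> finishes; pool += (0, 2, 3) = (4, 5, 8)
  P4 needs (1, 0, 1) <= (4, 5, 8) -> finishes; pool += (1, 0, 0) = (5, 5, 8)


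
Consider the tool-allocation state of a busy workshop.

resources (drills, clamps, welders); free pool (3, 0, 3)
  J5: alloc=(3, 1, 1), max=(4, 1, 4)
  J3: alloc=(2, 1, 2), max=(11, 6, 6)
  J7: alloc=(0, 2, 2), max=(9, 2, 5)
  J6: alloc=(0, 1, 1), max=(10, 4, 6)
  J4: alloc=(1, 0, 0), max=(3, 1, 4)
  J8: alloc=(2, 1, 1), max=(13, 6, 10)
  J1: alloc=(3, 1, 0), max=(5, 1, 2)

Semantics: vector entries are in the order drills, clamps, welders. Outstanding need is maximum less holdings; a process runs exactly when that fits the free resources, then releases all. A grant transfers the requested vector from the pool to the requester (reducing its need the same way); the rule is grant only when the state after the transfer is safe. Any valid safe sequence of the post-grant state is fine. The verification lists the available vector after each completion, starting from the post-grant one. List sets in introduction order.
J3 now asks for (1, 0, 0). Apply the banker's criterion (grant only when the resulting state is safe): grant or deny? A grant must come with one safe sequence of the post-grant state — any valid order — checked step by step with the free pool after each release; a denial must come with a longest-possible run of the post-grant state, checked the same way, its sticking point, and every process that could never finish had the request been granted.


DENY: after the grant no complete ordering would exist.
Key observation: after J1, J5, J4, J7 the pool peaks at (9, 4, 6), and each blocked process is short somewhere: J3 on clamps; J6 on drills; J8 on drills, clamps, welders.
Pretend the grant happened; the run J1, J5, J4, J7 goes as far as possible. Verifying each step:
  pool = (2, 0, 3)
  run J1 (needs (2, 0, 2), free (2, 0, 3)); after release of (3, 1, 0) the pool is (5, 1, 3)
  run J5 (needs (1, 0, 3), free (5, 1, 3)); after release of (3, 1, 1) the pool is (8, 2, 4)
  run J4 (needs (2, 1, 4), free (8, 2, 4)); after release of (1, 0, 0) the pool is (9, 2, 4)
  run J7 (needs (9, 0, 3), free (9, 2, 4)); after release of (0, 2, 2) the pool is (9, 4, 6)
  J3 cannot run: need (8, 5, 4) vs free (9, 4, 6) (insufficient clamps)
  J6 cannot run: need (10, 3, 5) vs free (9, 4, 6) (insufficient drills)
  J8 cannot run: need (11, 5, 9) vs free (9, 4, 6) (insufficient drills, clamps and welders)
Processes that could never finish after the grant: J3, J6 and J8.


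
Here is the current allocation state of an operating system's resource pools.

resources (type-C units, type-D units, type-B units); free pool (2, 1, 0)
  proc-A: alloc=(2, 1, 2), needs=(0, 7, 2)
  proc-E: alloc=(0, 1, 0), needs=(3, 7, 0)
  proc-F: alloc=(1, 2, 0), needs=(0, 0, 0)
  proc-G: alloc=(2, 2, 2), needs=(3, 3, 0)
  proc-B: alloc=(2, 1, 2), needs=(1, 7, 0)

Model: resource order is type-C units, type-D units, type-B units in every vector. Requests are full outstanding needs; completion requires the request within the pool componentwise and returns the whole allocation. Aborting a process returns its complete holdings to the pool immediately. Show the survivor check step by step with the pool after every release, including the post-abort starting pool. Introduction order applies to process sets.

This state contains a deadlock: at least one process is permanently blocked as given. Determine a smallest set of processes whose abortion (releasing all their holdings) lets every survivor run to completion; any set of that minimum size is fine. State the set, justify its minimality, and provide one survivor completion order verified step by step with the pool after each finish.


The answer: abort proc-A and proc-B.
Key observation: proc-E could never have finished before the abort; with (4, 2, 4) returned by proc-A and proc-B, it fits at step 3.
No one abort is enough; case by case: proc-A alone leaves proc-E blocked (short on type-D units); proc-E alone leaves proc-A blocked (short on type-D units); proc-F alone leaves proc-A blocked (short on type-D units); proc-G alone leaves proc-A blocked (short on type-D units); proc-B alone leaves proc-A blocked (short on type-D units).
Survivors finish in the order: proc-G, proc-F, proc-E. Check, step by step (pool after the aborts first):
  pool = (6, 3, 4)
  run proc-G (needs (3, 3, 0), free (6, 3, 4)); after release of (2, 2, 2) the pool is (8, 5, 6)
  run proc-F (needs (0, 0, 0), free (8, 5, 6)); after release of (1, 2, 0) the pool is (9, 7, 6)
  run proc-E (needs (3, 7, 0), free (9, 7, 6)); after release of (0, 1, 0) the pool is (9, 8, 6)


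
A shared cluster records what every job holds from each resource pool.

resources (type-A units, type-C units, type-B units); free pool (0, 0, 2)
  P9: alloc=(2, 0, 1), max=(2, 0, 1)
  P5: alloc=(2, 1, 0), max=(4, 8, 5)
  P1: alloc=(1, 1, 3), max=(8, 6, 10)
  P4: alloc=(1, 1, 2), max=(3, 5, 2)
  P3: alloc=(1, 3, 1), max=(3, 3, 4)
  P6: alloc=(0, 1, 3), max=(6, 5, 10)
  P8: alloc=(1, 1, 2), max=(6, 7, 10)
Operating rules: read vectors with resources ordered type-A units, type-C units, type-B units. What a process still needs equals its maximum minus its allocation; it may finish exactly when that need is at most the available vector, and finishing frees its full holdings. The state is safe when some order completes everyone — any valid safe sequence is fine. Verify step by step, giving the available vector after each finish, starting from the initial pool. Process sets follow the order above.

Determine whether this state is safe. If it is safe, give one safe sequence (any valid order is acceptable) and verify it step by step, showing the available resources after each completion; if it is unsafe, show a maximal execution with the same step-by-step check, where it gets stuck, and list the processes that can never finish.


UNSAFE — no complete ordering exists.
Key observation: after P9, P3 complete, (3, 3, 4) is the best the pool ever gets, yet each leftover process wants more type-C units.
Going as far as possible: P9, P3; after that, nothing fits. Step-by-step check:
  pool = (0, 0, 2)
  run P9 (needs (0, 0, 0), free (0, 0, 2)); after release of (2, 0, 1) the pool is (2, 0, 3)
  run P3 (needs (2, 0, 3), free (2, 0, 3)); after release of (1, 3, 1) the pool is (3, 3, 4)
  P5 cannot run: need (2, 7, 5) vs free (3, 3, 4) (insufficient type-C units and type-B units)
  P1 cannot run: need (7, 5, 7) vs free (3, 3, 4) (insufficient type-A units, type-C units and type-B units)
  P4 cannot run: need (2, 4, 0) vs free (3, 3, 4) (insufficient type-C units)
  P6 cannot run: need (6, 4, 7) vs free (3, 3, 4) (insufficient type-A units, type-C units and type-B units)
  P8 cannot run: need (5, 6, 8) vs free (3, 3, 4) (insufficient type-A units, type-C units and type-B units)
Processes that can never finish: P5, P1, P4, P6 and P8.


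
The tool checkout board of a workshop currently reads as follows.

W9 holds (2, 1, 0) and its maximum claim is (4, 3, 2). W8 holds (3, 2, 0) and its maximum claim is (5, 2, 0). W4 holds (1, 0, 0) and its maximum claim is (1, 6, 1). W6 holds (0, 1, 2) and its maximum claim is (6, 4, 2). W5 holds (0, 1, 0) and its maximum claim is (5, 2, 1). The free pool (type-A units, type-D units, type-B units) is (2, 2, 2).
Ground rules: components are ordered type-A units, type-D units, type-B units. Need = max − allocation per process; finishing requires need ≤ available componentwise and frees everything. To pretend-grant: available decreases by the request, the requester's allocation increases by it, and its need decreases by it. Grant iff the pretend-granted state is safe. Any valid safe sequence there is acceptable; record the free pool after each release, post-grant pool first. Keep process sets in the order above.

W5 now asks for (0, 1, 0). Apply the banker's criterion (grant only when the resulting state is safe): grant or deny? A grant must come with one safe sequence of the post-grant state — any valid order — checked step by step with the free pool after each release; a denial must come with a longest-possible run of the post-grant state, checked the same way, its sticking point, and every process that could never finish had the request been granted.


GRANT. The post-grant state is safe; one safe sequence: W8, W9, W5, W4, W6.
Key observation: with (2, 1, 2) left after the transfer, W8 can run at once — the state stays safe.
Step-by-step check of the post-grant state:
  pool = (2, 1, 2)
  run W8 (needs (2, 0, 0), free (2, 1, 2)); after release of (3, 2, 0) the pool is (5, 3, 2)
  run W9 (needs (2, 2, 2), free (5, 3, 2)); after release of (2, 1, 0) the pool is (7, 4, 2)
  run W5 (needs (5, 0, 1), free (7, 4, 2)); after release of (0, 2, 0) the pool is (7, 6, 2)
  run W4 (needs (0, 6, 1), free (7, 6, 2)); after release of (1, 0, 0) the pool is (8, 6, 2)
  run W6 (needs (6, 3, 0), free (8, 6, 2)); after release of (0, 1, 2) the pool is (8, 7, 4)


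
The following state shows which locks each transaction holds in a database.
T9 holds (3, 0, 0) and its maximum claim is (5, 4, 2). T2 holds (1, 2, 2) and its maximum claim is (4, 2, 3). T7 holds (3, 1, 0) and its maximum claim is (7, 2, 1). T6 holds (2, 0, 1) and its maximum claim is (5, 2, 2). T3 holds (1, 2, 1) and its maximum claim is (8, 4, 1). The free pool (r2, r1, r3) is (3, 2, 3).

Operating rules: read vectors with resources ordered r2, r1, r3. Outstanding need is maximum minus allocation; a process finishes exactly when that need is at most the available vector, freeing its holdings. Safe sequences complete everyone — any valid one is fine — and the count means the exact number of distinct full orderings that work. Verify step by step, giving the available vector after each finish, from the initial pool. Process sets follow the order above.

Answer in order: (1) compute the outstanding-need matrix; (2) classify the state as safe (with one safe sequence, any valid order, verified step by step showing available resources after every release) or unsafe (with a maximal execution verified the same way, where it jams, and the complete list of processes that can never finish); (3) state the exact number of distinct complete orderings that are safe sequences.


(1) Outstanding need per process (order r2, r1, r3):
  T9: (2, 4, 2)
  T2: (3, 0, 1)
  T7: (4, 1, 1)
  T6: (3, 2, 1)
  T3: (7, 2, 0)
(2) The state is SAFE; one workable sequence: T2, T6, T7, T9, T3.
Key observation: at T2 the run first touches a limit — (3, 0, 1) against (3, 2, 3), exact on a resource it actually requests.
Check, step by step:
  pool = (3, 2, 3)
  T2: need (3, 0, 1) fits (3, 2, 3); releases (1, 2, 2), pool now (4, 4, 5)
  T6: need (3, 2, 1) fits (4, 4, 5); releases (2, 0, 1), pool now (6, 4, 6)
  T7: need (4, 1, 1) fits (6, 4, 6); releases (3, 1, 0), pool now (9, 5, 6)
  T9: need (2, 4, 2) fits (9, 5, 6); releases (3, 0, 0), pool now (12, 5, 6)
  T3: need (7, 2, 0) fits (12, 5, 6); releases (1, 2, 1), pool now (13, 7, 7)
(3) Exactly 24 of the possible complete orderings are safe sequences.


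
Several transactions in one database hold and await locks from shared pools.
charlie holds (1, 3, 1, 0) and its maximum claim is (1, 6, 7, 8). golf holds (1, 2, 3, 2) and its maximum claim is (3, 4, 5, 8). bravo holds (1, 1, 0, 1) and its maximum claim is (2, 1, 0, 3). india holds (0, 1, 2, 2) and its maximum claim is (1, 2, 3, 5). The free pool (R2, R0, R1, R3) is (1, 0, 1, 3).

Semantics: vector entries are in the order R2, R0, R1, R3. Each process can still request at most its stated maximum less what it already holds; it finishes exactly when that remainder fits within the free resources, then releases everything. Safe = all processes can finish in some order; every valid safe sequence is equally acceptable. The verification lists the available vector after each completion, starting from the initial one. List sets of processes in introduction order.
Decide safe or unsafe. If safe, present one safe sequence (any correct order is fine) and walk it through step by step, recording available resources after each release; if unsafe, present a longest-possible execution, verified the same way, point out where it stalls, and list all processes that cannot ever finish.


SAFE — a valid safe sequence is bravo, india, golf, charlie.
Key observation: reading the order forward, bravo is the first process whose need (1, 0, 0, 2) meets the free pool (1, 0, 1, 3) exactly on a resource it requests.
Step-by-step check:
  pool = (1, 0, 1, 3)
  run bravo (needs (1, 0, 0, 2), free (1, 0, 1, 3)); after release of (1, 1, 0, 1) the pool is (2, 1, 1, 4)
  run india (needs (1, 1, 1, 3), free (2, 1, 1, 4)); after release of (0, 1, 2, 2) the pool is (2, 2, 3, 6)
  run golf (needs (2, 2, 2, 6), free (2, 2, 3, 6)); after release of (1, 2, 3, 2) the pool is (3, 4, 6, 8)
  run charlie (needs (0, 3, 6, 8), free (3, 4, 6, 8)); after release of (1, 3, 1, 0) the pool is (4, 7, 7, 8)


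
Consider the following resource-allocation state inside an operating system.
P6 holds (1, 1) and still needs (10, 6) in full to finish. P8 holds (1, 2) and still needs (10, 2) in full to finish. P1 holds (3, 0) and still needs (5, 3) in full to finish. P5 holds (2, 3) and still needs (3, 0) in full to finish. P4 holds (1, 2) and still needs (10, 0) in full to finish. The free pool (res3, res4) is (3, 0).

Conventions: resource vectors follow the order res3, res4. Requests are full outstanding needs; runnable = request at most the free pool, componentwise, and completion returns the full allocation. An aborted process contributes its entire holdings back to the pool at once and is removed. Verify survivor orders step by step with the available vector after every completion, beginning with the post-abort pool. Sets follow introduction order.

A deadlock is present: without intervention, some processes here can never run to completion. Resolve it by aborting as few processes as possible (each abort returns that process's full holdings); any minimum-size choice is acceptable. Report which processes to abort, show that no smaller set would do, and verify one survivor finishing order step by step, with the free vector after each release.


The answer: abort P8 and P4.
Key observation: before aborting P8 and P4, P6 was permanently blocked — no order could ever run it; afterwards it completes at step 3.
Minimality, checking each single-abort alternative: P6 alone leaves P8 blocked (short on res3); P8 alone leaves P6 blocked (short on res3 and res4); P1 alone leaves P6 blocked (short on res3 and res4); P5 alone leaves P6 blocked (short on res3 and res4); P4 alone leaves P6 blocked (short on res3 and res4).
The survivors complete as P5, P1, P6. Verifying each step (starting from the post-abort pool):
  pool = (5, 4)
  P5 needs (3, 0) <= (5, 4) -> finishes; pool += (2, 3) = (7, 7)
  P1 needs (5, 3) <= (7, 7) -> finishes; pool += (3, 0) = (10, 7)
  P6 needs (10, 6) <= (10, 7) -> finishes; pool += (1, 1) = (11, 8)


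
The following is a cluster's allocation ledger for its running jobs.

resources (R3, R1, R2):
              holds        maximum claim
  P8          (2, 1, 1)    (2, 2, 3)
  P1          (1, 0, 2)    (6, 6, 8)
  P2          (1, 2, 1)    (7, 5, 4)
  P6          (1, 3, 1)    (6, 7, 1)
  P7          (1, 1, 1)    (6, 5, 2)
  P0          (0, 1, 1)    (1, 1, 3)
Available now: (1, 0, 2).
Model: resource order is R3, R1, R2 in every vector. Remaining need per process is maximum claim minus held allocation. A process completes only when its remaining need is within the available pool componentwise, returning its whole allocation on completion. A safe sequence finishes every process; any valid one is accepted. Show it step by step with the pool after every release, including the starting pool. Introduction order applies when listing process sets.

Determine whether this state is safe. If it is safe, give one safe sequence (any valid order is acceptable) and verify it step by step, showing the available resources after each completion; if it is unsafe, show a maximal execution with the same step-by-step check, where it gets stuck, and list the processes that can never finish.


UNSAFE.
Key observation: no order helps: past P0, P8, the free pool tops out at (3, 2, 4), below what each blocked process needs in R3.
The run P0, P8 cannot be extended any further. Walking it through:
  pool = (1, 0, 2)
  run P0 (needs (1, 0, 2), free (1, 0, 2)); after release of (0, 1, 1) the pool is (1, 1, 3)
  run P8 (needs (0, 1, 2), free (1, 1, 3)); after release of (2, 1, 1) the pool is (3, 2, 4)
  P1 still needs (5, 6, 6) but only (3, 2, 4) is free — short on R3, R1 and R2
  P2 still needs (6, 3, 3) but only (3, 2, 4) is free — short on R3 and R1
  P6 still needs (5, 4, 0) but only (3, 2, 4) is free — short on R3 and R1
  P7 still needs (5, 4, 1) but only (3, 2, 4) is free — short on R3 and R1
Processes that can never finish: P1, P2, P6 and P7.


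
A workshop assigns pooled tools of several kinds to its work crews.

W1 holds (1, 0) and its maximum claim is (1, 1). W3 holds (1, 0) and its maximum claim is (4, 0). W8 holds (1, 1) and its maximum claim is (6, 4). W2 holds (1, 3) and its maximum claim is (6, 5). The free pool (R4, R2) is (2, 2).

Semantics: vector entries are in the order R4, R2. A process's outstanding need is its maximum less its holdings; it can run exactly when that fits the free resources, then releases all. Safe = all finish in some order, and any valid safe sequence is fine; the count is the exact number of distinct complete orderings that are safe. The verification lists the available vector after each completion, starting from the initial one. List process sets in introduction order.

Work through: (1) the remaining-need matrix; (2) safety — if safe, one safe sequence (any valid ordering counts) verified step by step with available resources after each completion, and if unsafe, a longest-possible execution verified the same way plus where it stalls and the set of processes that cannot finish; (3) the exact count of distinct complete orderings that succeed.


(1) Need matrix, components ordered R4, R2:
  W1: (0, 1)
  W3: (3, 0)
  W8: (5, 3)
  W2: (5, 2)
(2) UNSAFE.
Key observation: the wall is R4: completing W1, W3 brings the pool only to (4, 2), and all the rest need more.
Going as far as possible: W1, W3; after that, nothing fits. Walking it through:
  pool = (2, 2)
  run W1 (needs (0, 1), free (2, 2)); after release of (1, 0) the pool is (3, 2)
  run W3 (needs (3, 0), free (3, 2)); after release of (1, 0) the pool is (4, 2)
  blocked: W8 wants (5, 3), pool (4, 2) — not enough R4 and R2
  blocked: W2 wants (5, 2), pool (4, 2) — not enough R4
Processes that can never finish: W8 and W2.
(3) The exact count: 0 of the possible complete orderings are safe sequences.
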